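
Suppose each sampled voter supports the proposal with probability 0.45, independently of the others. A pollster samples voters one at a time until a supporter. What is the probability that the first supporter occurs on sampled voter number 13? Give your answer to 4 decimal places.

Geometric (trials to first success), p = 0.45.
P(Y = 13) = (1−p)^12 · p = 0.00076622 · 0.45 = 0.000345

0.0003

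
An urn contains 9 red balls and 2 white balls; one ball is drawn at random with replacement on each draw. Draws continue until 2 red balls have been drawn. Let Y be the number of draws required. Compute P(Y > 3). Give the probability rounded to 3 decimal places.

Needing more than 3 draws ⇔ fewer than 2 successes in the first 3. With X ~ Binomial(3, 0.818182), P(Y > 3) = P(X ≤ 1).
  k=0: C(3,0)·0.818182^0·0.181818^3 = 0.00601
  k=1: C(3,1)·0.818182^1·0.181818^2 = 0.08114
P(X ≤ 1) = 0.08715

0.087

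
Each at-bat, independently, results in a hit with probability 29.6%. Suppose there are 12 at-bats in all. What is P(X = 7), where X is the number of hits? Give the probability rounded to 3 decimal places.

0.027

X ~ Binomial(n=12, p=0.296).
P(X=7) = C(12,7) · p^7 · (1−p)^5
= 792 · 0.00019909 · 0.17293 = 0.02727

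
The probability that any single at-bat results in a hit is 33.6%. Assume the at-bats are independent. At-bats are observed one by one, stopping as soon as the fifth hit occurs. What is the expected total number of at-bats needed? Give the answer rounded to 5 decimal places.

Y = total at-bats until the fifth success; negative binomial with r=5, p=0.336.
E[Y] = r / p = 5 / 0.336 = 14.8809524

14.88095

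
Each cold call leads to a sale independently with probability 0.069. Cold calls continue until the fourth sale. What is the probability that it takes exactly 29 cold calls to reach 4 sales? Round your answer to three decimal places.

0.012

Y = trial on which the fourth success occurs; negative binomial, r=4, p=0.069.
P(Y=29) = C(28,3) · p^4 · (1−p)^25
= 3276 · 2.2667e-05 · 0.16739 = 0.01243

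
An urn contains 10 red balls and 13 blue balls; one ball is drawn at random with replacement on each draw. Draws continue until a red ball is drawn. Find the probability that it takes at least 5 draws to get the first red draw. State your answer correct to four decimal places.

Y = number of draws to the first success; geometric, p = 0.434783.
P(Y > 4) = P(first 4 all fail) = (1−p)^4 = 0.102062

0.1021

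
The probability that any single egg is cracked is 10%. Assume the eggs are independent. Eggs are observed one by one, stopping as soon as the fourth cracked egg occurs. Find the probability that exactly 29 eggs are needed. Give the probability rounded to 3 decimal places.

0.024

Y = trial on which the fourth success occurs; negative binomial, r=4, p=0.10.
P(Y=29) = C(28,3) · p^4 · (1−p)^25
= 3276 · 0.0001 · 0.07179 = 0.02352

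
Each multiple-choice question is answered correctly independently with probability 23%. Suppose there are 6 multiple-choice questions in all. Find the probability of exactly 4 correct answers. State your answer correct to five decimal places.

0.02489

X ~ Binomial(n=6, p=0.23).
P(X=4) = C(6,4) · p^4 · (1−p)^2
= 15 · 0.0027984 · 0.5929 = 0.0248877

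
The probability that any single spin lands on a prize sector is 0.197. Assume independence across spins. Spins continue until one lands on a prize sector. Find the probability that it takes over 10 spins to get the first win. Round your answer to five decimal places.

Y = number of spins to the first success; geometric, p = 0.197.
P(Y > 10) = P(first 10 all fail) = (1−p)^10 = 0.1114693

0.11147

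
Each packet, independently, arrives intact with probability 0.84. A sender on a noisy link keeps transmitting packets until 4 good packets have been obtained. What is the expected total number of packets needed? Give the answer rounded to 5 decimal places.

Y = total packets until the fourth success; negative binomial with r=4, p=0.84.
E[Y] = r / p = 4 / 0.84 = 4.7619048

4.76190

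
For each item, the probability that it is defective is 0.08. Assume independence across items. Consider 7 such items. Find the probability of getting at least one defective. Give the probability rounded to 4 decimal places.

P(at least one) = 1 − P(none) = 1 − (1 − 0.08)^7
= 1 − 0.557847 = 0.442153

0.4422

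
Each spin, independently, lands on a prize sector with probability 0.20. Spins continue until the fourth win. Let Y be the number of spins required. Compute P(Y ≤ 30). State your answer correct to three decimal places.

0.877

Finishing within 30 spins ⇔ at least 4 successes in the first 30. With X ~ Binomial(30, 0.20), P(Y ≤ 30) = 1 − P(X ≤ 3).
  k=0: C(30,0)·0.20^0·0.80^30 = 0.00124
  k=1: C(30,1)·0.20^1·0.80^29 = 0.00928
  k=2: C(30,2)·0.20^2·0.80^28 = 0.03366
  k=3: C(30,3)·0.20^3·0.80^27 = 0.07853
1 − 0.12271 = 0.87729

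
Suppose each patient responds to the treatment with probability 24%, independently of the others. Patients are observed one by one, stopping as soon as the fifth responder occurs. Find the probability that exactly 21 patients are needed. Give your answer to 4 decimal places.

Y = trial on which the fifth success occurs; negative binomial, r=5, p=0.24.
P(Y=21) = C(20,4) · p^5 · (1−p)^16
= 4845 · 0.00079626 · 0.012388 = 0.047793

0.0478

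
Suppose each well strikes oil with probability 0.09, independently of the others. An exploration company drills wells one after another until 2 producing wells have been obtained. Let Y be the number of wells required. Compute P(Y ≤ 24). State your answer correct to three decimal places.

0.649

Finishing within 24 wells ⇔ at least 2 successes in the first 24. With X ~ Binomial(24, 0.09), P(Y ≤ 24) = 1 − P(X ≤ 1).
  k=0: C(24,0)·0.09^0·0.91^24 = 0.10399
  k=1: C(24,1)·0.09^1·0.91^23 = 0.24683
1 − 0.35082 = 0.64918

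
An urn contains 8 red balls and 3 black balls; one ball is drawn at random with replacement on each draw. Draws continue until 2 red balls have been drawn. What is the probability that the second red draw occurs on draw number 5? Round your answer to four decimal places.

0.0429

Y = trial on which the second success occurs; negative binomial, r=2, p=0.727273.
P(Y=5) = C(4,1) · p^2 · (1−p)^3
= 4 · 0.52893 · 0.020285 = 0.042918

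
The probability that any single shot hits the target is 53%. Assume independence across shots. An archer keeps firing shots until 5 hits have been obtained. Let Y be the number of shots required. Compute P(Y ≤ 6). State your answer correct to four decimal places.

0.1401

Finishing within 6 shots ⇔ at least 5 successes in the first 6. With X ~ Binomial(6, 0.53), P(Y ≤ 6) = 1 − P(X ≤ 4).
  k=0: C(6,0)·0.53^0·0.47^6 = 0.010779
  k=1: C(6,1)·0.53^1·0.47^5 = 0.072932
  k=2: C(6,2)·0.53^2·0.47^4 = 0.205605
  k=3: C(6,3)·0.53^3·0.47^3 = 0.309137
  k=4: C(6,4)·0.53^4·0.47^2 = 0.261451
1 − 0.859905 = 0.140095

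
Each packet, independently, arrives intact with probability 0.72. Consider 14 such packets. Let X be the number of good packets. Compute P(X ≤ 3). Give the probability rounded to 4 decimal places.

0.0001

X ~ Binomial(14, 0.72); P(X ≤ 3) = Σ C(14,k) p^k (1−p)^(14−k) over k:
  k=0: C(14,0)·0.72^0·0.28^14 = 0.000000
  k=1: C(14,1)·0.72^1·0.28^13 = 0.000001
  k=2: C(14,2)·0.72^2·0.28^12 = 0.000011
  k=3: C(14,3)·0.72^3·0.28^11 = 0.000113
Total = 0.000124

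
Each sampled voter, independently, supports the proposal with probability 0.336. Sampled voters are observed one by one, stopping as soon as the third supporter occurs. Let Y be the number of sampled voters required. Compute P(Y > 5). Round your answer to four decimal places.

Needing more than 5 sampled voters ⇔ fewer than 3 successes in the first 5. With X ~ Binomial(5, 0.336), P(Y > 5) = P(X ≤ 2).
  k=0: C(5,0)·0.336^0·0.664^5 = 0.129074
  k=1: C(5,1)·0.336^1·0.664^4 = 0.326574
  k=2: C(5,2)·0.336^2·0.664^3 = 0.330509
P(X ≤ 2) = 0.786157

0.7862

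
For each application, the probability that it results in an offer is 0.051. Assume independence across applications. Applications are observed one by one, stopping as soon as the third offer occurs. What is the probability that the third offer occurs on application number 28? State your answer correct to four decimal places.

0.0126

Y = trial on which the third success occurs; negative binomial, r=3, p=0.051.
P(Y=28) = C(27,2) · p^3 · (1−p)^25
= 351 · 0.00013265 · 0.27018 = 0.012580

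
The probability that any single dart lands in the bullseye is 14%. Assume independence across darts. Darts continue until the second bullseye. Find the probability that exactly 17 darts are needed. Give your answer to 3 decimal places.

0.033

Y = trial on which the second success occurs; negative binomial, r=2, p=0.14.
P(Y=17) = C(16,1) · p^2 · (1−p)^15
= 16 · 0.0196 · 0.10411 = 0.03265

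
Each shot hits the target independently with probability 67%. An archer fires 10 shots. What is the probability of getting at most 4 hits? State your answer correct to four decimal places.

X ~ Binomial(10, 0.67); P(X ≤ 4) = Σ C(10,k) p^k (1−p)^(10−k) over k:
  k=0: C(10,0)·0.67^0·0.33^10 = 0.000015
  k=1: C(10,1)·0.67^1·0.33^9 = 0.000311
  k=2: C(10,2)·0.67^2·0.33^8 = 0.002841
  k=3: C(10,3)·0.67^3·0.33^7 = 0.015382
  k=4: C(10,4)·0.67^4·0.33^6 = 0.054652
Total = 0.073200

0.0732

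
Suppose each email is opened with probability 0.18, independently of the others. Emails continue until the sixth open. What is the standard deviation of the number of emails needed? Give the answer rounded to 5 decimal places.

12.32282

Y = total emails until the sixth success; negative binomial with r=6, p=0.18.
SD(Y) = √[r(1−p)/p²] = √(151.8518519) = 12.3228183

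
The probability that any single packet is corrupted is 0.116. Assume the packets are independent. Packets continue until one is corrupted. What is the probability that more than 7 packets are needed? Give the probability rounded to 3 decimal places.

Y = number of packets to the first success; geometric, p = 0.116.
P(Y > 7) = P(first 7 all fail) = (1−p)^7 = 0.42186

0.422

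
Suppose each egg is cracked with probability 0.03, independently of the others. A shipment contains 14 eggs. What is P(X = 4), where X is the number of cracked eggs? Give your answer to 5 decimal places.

X ~ Binomial(n=14, p=0.03).
P(X=4) = C(14,4) · p^4 · (1−p)^10
= 1001 · 8.1e-07 · 0.73742 = 0.0005979

0.00060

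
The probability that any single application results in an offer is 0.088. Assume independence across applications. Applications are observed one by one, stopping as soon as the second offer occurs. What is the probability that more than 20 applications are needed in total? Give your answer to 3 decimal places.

0.464

Needing more than 20 applications ⇔ fewer than 2 successes in the first 20. With X ~ Binomial(20, 0.088), P(Y > 20) = P(X ≤ 1).
  k=0: C(20,0)·0.088^0·0.912^20 = 0.15845
  k=1: C(20,1)·0.088^1·0.912^19 = 0.30578
P(X ≤ 1) = 0.46424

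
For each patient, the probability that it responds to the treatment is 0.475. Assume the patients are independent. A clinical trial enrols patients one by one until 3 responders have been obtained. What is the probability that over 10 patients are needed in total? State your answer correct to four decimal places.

0.0746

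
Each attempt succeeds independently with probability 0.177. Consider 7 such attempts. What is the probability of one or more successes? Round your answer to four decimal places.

0.7443

P(at least one) = 1 − P(none) = 1 − (1 − 0.177)^7
= 1 − 0.255740 = 0.744260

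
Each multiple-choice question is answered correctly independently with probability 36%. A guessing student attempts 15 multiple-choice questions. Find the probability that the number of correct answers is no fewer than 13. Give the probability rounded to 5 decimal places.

X ~ Binomial(15, 0.36); P(X ≥ 13) = Σ C(15,k) p^k (1−p)^(15−k) over k:
  k=13: C(15,13)·0.36^13·0.64^2 = 0.0000734
  k=14: C(15,14)·0.36^14·0.64^1 = 0.0000059
  k=15: C(15,15)·0.36^15·0.64^0 = 0.0000002
Total = 0.0000795

0.00008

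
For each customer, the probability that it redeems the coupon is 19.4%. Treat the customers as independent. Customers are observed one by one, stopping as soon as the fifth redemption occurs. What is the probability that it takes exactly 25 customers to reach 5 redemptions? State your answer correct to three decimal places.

0.039

Y = trial on which the fifth success occurs; negative binomial, r=5, p=0.194.
P(Y=25) = C(24,4) · p^5 · (1−p)^20
= 10626 · 0.00027479 · 0.013388 = 0.03909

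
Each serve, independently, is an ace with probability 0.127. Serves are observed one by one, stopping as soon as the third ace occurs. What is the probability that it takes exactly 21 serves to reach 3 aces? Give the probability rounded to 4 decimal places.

0.0338

Y = trial on which the third success occurs; negative binomial, r=3, p=0.127.
P(Y=21) = C(20,2) · p^3 · (1−p)^18
= 190 · 0.0020484 · 0.086747 = 0.033761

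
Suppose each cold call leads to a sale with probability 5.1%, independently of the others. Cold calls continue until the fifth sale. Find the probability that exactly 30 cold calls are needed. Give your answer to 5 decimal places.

Y = trial on which the fifth success occurs; negative binomial, r=5, p=0.051.
P(Y=30) = C(29,4) · p^5 · (1−p)^25
= 23751 · 3.4503e-07 · 0.27018 = 0.0022141

0.00221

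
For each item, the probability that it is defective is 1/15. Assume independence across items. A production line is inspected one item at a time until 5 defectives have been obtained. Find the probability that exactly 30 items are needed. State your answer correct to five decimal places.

0.00557

Y = trial on which the fifth success occurs; negative binomial, r=5, p=0.066667.
P(Y=30) = C(29,4) · p^5 · (1−p)^25
= 23751 · 1.3169e-06 · 0.1782 = 0.0055737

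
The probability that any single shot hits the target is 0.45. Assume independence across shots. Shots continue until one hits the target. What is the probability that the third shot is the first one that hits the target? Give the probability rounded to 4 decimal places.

Geometric (trials to first success), p = 0.45.
P(Y = 3) = (1−p)^2 · p = 0.3025 · 0.45 = 0.136125

0.1361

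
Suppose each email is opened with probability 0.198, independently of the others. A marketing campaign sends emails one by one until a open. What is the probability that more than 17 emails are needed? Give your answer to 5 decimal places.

Y = number of emails to the first success; geometric, p = 0.198.
P(Y > 17) = P(first 17 all fail) = (1−p)^17 = 0.0234944

0.02349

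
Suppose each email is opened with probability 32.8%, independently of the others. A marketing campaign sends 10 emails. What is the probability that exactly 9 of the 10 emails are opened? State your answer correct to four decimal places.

0.0003

X ~ Binomial(n=10, p=0.328).
P(X=9) = C(10,9) · p^9 · (1−p)^1
= 10 · 4.394e-05 · 0.672 = 0.000295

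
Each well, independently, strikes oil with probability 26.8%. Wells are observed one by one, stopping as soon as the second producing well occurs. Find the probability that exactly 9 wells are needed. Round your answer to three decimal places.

Y = trial on which the second success occurs; negative binomial, r=2, p=0.268.
P(Y=9) = C(8,1) · p^2 · (1−p)^7
= 8 · 0.071824 · 0.11261 = 0.06470

0.065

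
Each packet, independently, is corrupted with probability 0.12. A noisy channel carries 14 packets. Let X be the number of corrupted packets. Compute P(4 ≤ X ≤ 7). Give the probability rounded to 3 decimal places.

0.077

X ~ Binomial(14, 0.12); P(4 ≤ X ≤ 7) = Σ C(14,k) p^k (1−p)^(14−k) over k:
  k=4: C(14,4)·0.12^4·0.88^10 = 0.05781
  k=5: C(14,5)·0.12^5·0.88^9 = 0.01577
  k=6: C(14,6)·0.12^6·0.88^8 = 0.00322
  k=7: C(14,7)·0.12^7·0.88^7 = 0.00050
Total = 0.07730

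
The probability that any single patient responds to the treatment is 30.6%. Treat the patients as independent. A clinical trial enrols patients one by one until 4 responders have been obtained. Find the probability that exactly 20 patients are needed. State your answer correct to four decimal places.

0.0246

Y = trial on which the fourth success occurs; negative binomial, r=4, p=0.306.
P(Y=20) = C(19,3) · p^4 · (1−p)^16
= 969 · 0.0087677 · 0.0028957 = 0.024601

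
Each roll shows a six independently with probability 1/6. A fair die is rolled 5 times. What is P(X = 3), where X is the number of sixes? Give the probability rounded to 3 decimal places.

X ~ Binomial(n=5, p=0.166667).
P(X=3) = C(5,3) · p^3 · (1−p)^2
= 10 · 0.0046296 · 0.69444 = 0.03215

0.032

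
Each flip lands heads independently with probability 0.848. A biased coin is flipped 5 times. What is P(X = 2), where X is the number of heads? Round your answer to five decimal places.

X ~ Binomial(n=5, p=0.848).
P(X=2) = C(5,2) · p^2 · (1−p)^3
= 10 · 0.7191 · 0.0035118 = 0.0252536

0.02525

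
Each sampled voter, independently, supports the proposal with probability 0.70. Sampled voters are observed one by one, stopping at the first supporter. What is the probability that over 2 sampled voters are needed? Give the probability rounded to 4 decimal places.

Y = number of sampled voters to the first success; geometric, p = 0.70.
P(Y > 2) = P(first 2 all fail) = (1−p)^2 = 0.090000

0.0900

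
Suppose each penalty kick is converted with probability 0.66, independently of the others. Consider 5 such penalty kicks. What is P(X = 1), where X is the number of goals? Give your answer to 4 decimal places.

X ~ Binomial(n=5, p=0.66).
P(X=1) = C(5,1) · p^1 · (1−p)^4
= 5 · 0.66 · 0.013363 = 0.044099

0.0441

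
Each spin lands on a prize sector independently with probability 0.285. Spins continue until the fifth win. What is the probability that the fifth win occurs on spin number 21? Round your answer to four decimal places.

0.0425

Y = trial on which the fifth success occurs; negative binomial, r=5, p=0.285.
P(Y=21) = C(20,4) · p^5 · (1−p)^16
= 4845 · 0.0018803 · 0.0046655 = 0.042503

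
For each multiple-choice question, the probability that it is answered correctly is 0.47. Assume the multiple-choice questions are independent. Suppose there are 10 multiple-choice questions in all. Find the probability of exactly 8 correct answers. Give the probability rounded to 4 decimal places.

0.0301

X ~ Binomial(n=10, p=0.47).
P(X=8) = C(10,8) · p^8 · (1−p)^2
= 45 · 0.0023811 · 0.2809 = 0.030099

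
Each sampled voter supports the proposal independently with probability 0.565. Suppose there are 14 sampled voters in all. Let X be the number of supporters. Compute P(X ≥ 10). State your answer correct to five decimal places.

0.19714

X ~ Binomial(14, 0.565); P(X ≥ 10) = Σ C(14,k) p^k (1−p)^(14−k) over k:
  k=10: C(14,10)·0.565^10·0.435^4 = 0.1188162
  k=11: C(14,11)·0.565^11·0.435^3 = 0.0561180
  k=12: C(14,12)·0.565^12·0.435^2 = 0.0182222
  k=13: C(14,13)·0.565^13·0.435^1 = 0.0036412
  k=14: C(14,14)·0.565^14·0.435^0 = 0.0003378
Total = 0.1971354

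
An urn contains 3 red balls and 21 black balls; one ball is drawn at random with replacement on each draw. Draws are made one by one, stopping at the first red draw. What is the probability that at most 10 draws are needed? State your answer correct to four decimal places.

0.7369

Y = number of draws to the first success; geometric, p = 0.125.
P(Y ≤ 10) = 1 − (1−p)^10 = 1 − 0.263076 = 0.736924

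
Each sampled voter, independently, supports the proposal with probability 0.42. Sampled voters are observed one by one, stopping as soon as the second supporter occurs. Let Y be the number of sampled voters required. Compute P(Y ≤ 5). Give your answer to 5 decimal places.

0.69672

Finishing within 5 sampled voters ⇔ at least 2 successes in the first 5. With X ~ Binomial(5, 0.42), P(Y ≤ 5) = 1 − P(X ≤ 1).
  k=0: C(5,0)·0.42^0·0.58^5 = 0.0656357
  k=1: C(5,1)·0.42^1·0.58^4 = 0.2376464
1 − 0.3032821 = 0.6967179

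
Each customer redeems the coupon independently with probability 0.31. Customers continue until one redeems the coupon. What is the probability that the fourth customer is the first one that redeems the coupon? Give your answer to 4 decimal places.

0.1018

Geometric (trials to first success), p = 0.31.
P(Y = 4) = (1−p)^3 · p = 0.32851 · 0.31 = 0.101838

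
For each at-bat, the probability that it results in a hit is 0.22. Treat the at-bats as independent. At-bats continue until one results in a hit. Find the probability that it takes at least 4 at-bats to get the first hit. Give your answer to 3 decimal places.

Y = number of at-bats to the first success; geometric, p = 0.22.
P(Y > 3) = P(first 3 all fail) = (1−p)^3 = 0.47455

0.475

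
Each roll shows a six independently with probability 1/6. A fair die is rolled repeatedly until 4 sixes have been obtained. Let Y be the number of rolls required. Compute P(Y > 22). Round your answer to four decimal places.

0.4884

Needing more than 22 rolls ⇔ fewer than 4 successes in the first 22. With X ~ Binomial(22, 0.166667), P(Y > 22) = P(X ≤ 3).
  k=0: C(22,0)·0.166667^0·0.833333^22 = 0.018114
  k=1: C(22,1)·0.166667^1·0.833333^21 = 0.079701
  k=2: C(22,2)·0.166667^2·0.833333^20 = 0.167373
  k=3: C(22,3)·0.166667^3·0.833333^19 = 0.223164
P(X ≤ 3) = 0.488351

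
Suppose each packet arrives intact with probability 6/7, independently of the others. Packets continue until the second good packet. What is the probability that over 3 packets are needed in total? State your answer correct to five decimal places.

0.05539

Needing more than 3 packets ⇔ fewer than 2 successes in the first 3. With X ~ Binomial(3, 0.857143), P(Y > 3) = P(X ≤ 1).
  k=0: C(3,0)·0.857143^0·0.142857^3 = 0.0029155
  k=1: C(3,1)·0.857143^1·0.142857^2 = 0.0524781
P(X ≤ 1) = 0.0553936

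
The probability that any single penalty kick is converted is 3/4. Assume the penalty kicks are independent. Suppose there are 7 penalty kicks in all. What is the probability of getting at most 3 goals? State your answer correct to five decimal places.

0.07056

X ~ Binomial(7, 0.75); P(X ≤ 3) = Σ C(7,k) p^k (1−p)^(7−k) over k:
  k=0: C(7,0)·0.75^0·0.25^7 = 0.0000610
  k=1: C(7,1)·0.75^1·0.25^6 = 0.0012817
  k=2: C(7,2)·0.75^2·0.25^5 = 0.0115356
  k=3: C(7,3)·0.75^3·0.25^4 = 0.0576782
Total = 0.0705566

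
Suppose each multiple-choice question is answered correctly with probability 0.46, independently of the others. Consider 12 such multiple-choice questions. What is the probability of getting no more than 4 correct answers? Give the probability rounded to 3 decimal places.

X ~ Binomial(12, 0.46); P(X ≤ 4) = Σ C(12,k) p^k (1−p)^(12−k) over k:
  k=0: C(12,0)·0.46^0·0.54^12 = 0.00061
  k=1: C(12,1)·0.46^1·0.54^11 = 0.00628
  k=2: C(12,2)·0.46^2·0.54^10 = 0.02944
  k=3: C(12,3)·0.46^3·0.54^9 = 0.08361
  k=4: C(12,4)·0.46^4·0.54^8 = 0.16025
Total = 0.28020

0.280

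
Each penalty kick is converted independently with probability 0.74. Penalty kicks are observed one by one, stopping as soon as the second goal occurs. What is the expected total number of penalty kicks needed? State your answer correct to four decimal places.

2.7027

Y = total penalty kicks until the second success; negative binomial with r=2, p=0.74.
E[Y] = r / p = 2 / 0.74 = 2.702703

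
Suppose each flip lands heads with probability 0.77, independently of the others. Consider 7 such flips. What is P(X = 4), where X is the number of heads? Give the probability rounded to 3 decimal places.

0.150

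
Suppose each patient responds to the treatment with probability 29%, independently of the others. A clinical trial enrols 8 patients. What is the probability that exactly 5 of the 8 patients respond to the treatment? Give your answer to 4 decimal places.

X ~ Binomial(n=8, p=0.29).
P(X=5) = C(8,5) · p^5 · (1−p)^3
= 56 · 0.0020511 · 0.35791 = 0.041111

0.0411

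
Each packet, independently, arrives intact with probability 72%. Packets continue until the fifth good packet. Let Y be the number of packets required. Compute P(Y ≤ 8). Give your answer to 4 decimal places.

Finishing within 8 packets ⇔ at least 5 successes in the first 8. With X ~ Binomial(8, 0.72), P(Y ≤ 8) = 1 − P(X ≤ 4).
  k=0: C(8,0)·0.72^0·0.28^8 = 0.000038
  k=1: C(8,1)·0.72^1·0.28^7 = 0.000777
  k=2: C(8,2)·0.72^2·0.28^6 = 0.006995
  k=3: C(8,3)·0.72^3·0.28^5 = 0.035973
  k=4: C(8,4)·0.72^4·0.28^4 = 0.115627
1 − 0.159410 = 0.840590

0.8406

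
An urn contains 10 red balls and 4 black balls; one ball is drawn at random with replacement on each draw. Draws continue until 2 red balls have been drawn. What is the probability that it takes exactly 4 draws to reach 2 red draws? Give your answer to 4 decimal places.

Y = trial on which the second success occurs; negative binomial, r=2, p=0.714286.
P(Y=4) = C(3,1) · p^2 · (1−p)^2
= 3 · 0.5102 · 0.081633 = 0.124948

0.1249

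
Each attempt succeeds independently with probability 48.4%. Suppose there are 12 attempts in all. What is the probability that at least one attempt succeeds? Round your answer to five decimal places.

P(at least one) = 1 − P(none) = 1 − (1 − 0.484)^12
= 1 − 0.0003563 = 0.9996437

0.99964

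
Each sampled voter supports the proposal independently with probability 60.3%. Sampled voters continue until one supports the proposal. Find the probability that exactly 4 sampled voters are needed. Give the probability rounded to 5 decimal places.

0.03773

Geometric (trials to first success), p = 0.603.
P(Y = 4) = (1−p)^3 · p = 0.062571 · 0.603 = 0.0377302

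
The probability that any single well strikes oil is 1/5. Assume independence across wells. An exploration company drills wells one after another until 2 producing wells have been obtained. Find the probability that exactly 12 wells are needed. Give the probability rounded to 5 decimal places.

Y = trial on which the second success occurs; negative binomial, r=2, p=0.20.
P(Y=12) = C(11,1) · p^2 · (1−p)^10
= 11 · 0.04 · 0.10737 = 0.0472446

0.04724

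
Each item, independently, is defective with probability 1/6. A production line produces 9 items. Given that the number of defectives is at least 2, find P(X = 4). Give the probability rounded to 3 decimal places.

X ~ Binomial(9, 0.166667). Want P(X=4 | X≥2) = P(X=4) / P(X≥2).
P(X=4) = C(9,4)·0.166667^4·0.833333^5 = 0.03907
P(X≥2) = 1 − 0.19381 − 0.34885 = 0.45734
Ratio = 0.03907 / 0.45734 = 0.08543

0.085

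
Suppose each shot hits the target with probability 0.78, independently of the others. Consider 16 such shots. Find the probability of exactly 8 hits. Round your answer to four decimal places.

X ~ Binomial(n=16, p=0.78).
P(X=8) = C(16,8) · p^8 · (1−p)^8
= 12870 · 0.13701 · 5.4876e-06 = 0.009676

0.0097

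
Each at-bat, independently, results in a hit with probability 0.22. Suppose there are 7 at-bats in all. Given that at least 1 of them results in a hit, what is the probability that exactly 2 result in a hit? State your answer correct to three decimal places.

X ~ Binomial(7, 0.22). Want P(X=2 | X≥1) = P(X=2) / P(X≥1).
P(X=2) = C(7,2)·0.22^2·0.78^5 = 0.29345
P(X≥1) = 1 − 0.17566 = 0.82434
Ratio = 0.29345 / 0.82434 = 0.35598

0.356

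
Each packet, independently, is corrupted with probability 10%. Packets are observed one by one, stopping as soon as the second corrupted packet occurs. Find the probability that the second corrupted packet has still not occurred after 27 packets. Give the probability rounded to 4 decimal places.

0.2326

Needing more than 27 packets ⇔ fewer than 2 successes in the first 27. With X ~ Binomial(27, 0.10), P(Y > 27) = P(X ≤ 1).
  k=0: C(27,0)·0.10^0·0.90^27 = 0.058150
  k=1: C(27,1)·0.10^1·0.90^26 = 0.174449
P(X ≤ 1) = 0.232599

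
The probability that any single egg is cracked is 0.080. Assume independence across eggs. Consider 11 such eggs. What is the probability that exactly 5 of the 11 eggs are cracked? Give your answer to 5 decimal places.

0.00092

X ~ Binomial(n=11, p=0.08).
P(X=5) = C(11,5) · p^5 · (1−p)^6
= 462 · 3.2768e-06 · 0.60636 = 0.0009179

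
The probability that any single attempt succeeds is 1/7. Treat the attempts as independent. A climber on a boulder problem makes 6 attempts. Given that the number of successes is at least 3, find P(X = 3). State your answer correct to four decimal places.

0.8822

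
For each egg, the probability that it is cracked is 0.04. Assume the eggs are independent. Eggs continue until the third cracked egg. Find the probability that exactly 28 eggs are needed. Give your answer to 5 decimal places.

Y = trial on which the third success occurs; negative binomial, r=3, p=0.04.
P(Y=28) = C(27,2) · p^3 · (1−p)^25
= 351 · 6.4e-05 · 0.3604 = 0.0080960

0.00810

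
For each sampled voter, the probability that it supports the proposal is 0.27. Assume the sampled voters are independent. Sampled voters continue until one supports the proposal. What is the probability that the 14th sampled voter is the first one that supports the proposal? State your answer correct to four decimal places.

0.0045

Geometric (trials to first success), p = 0.27.
P(Y = 14) = (1−p)^13 · p = 0.016718 · 0.27 = 0.004514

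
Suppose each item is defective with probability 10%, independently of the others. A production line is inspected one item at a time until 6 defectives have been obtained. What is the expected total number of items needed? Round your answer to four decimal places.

Y = total items until the sixth success; negative binomial with r=6, p=0.10.
E[Y] = r / p = 6 / 0.10 = 60.000000

60.0000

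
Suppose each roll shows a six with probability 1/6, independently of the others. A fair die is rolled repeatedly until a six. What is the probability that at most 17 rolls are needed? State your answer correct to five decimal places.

Y = number of rolls to the first success; geometric, p = 0.166667.
P(Y ≤ 17) = 1 − (1−p)^17 = 1 − 0.0450732 = 0.9549268

0.95493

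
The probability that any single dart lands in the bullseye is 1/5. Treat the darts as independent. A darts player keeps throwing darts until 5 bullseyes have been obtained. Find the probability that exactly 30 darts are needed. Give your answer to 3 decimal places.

Y = trial on which the fifth success occurs; negative binomial, r=5, p=0.20.
P(Y=30) = C(29,4) · p^5 · (1−p)^25
= 23751 · 0.00032 · 0.0037779 = 0.02871

0.029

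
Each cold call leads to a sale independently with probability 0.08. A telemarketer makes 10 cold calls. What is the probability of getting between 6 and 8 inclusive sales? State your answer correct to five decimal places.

X ~ Binomial(10, 0.08); P(6 ≤ X ≤ 8) = Σ C(10,k) p^k (1−p)^(10−k) over k:
  k=6: C(10,6)·0.08^6·0.92^4 = 0.0000394
  k=7: C(10,7)·0.08^7·0.92^3 = 0.0000020
  k=8: C(10,8)·0.08^8·0.92^2 = 0.0000001
Total = 0.0000415

0.00004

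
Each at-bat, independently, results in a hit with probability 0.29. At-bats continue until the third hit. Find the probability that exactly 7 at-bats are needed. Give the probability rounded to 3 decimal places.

0.093

Y = trial on which the third success occurs; negative binomial, r=3, p=0.29.
P(Y=7) = C(6,2) · p^3 · (1−p)^4
= 15 · 0.024389 · 0.25412 = 0.09296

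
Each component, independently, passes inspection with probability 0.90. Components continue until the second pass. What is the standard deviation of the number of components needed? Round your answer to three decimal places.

Y = total components until the second success; negative binomial with r=2, p=0.90.
SD(Y) = √[r(1−p)/p²] = √(0.24691) = 0.49690

0.497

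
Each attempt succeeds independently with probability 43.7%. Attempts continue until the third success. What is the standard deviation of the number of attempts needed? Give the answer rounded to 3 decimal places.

2.974

Y = total attempts until the third success; negative binomial with r=3, p=0.437.
SD(Y) = √[r(1−p)/p²] = √(8.84437) = 2.97395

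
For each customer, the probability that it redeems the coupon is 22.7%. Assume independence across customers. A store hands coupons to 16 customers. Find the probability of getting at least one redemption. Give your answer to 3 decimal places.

P(at least one) = 1 − P(none) = 1 − (1 − 0.227)^16
= 1 − 0.01625 = 0.98375

0.984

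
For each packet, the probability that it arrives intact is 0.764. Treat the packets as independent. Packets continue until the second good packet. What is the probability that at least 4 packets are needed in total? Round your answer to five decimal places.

0.14080

Needing more than 3 packets ⇔ fewer than 2 successes in the first 3. With X ~ Binomial(3, 0.764), P(Y > 3) = P(X ≤ 1).
  k=0: C(3,0)·0.764^0·0.236^3 = 0.0131443
  k=1: C(3,1)·0.764^1·0.236^2 = 0.1276552
P(X ≤ 1) = 0.1407995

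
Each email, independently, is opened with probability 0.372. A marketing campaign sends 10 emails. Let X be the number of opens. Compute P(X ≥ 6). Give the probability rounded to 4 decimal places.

X ~ Binomial(10, 0.372); P(X ≥ 6) = Σ C(10,k) p^k (1−p)^(10−k) over k:
  k=6: C(10,6)·0.372^6·0.628^4 = 0.086560
  k=7: C(10,7)·0.372^7·0.628^3 = 0.029300
  k=8: C(10,8)·0.372^8·0.628^2 = 0.006508
  k=9: C(10,9)·0.372^9·0.628^1 = 0.000857
  k=10: C(10,10)·0.372^10·0.628^0 = 0.000051
Total = 0.123275

0.1233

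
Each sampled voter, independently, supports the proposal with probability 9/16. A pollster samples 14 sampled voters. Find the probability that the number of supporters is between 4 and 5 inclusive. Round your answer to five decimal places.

X ~ Binomial(14, 0.5625); P(4 ≤ X ≤ 5) = Σ C(14,k) p^k (1−p)^(14−k) over k:
  k=4: C(14,4)·0.5625^4·0.4375^10 = 0.0257457
  k=5: C(14,5)·0.5625^5·0.4375^9 = 0.0662032
Total = 0.0919489

0.09195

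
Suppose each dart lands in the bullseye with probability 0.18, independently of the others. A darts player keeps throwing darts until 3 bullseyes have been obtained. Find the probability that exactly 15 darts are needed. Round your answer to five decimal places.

0.04905

Y = trial on which the third success occurs; negative binomial, r=3, p=0.18.
P(Y=15) = C(14,2) · p^3 · (1−p)^12
= 91 · 0.005832 · 0.09242 = 0.0490484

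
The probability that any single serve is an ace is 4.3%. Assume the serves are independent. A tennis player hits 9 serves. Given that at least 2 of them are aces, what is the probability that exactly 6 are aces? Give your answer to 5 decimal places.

0.00001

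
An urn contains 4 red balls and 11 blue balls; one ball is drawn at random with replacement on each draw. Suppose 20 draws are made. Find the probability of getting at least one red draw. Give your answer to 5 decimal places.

P(at least one) = 1 − P(none) = 1 − (1 − 0.266667)^20
= 1 − 0.0020232 = 0.9979768

0.99798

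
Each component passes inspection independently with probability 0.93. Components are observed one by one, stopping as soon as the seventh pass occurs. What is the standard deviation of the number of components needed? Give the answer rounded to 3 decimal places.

Y = total components until the seventh success; negative binomial with r=7, p=0.93.
SD(Y) = √[r(1−p)/p²] = √(0.56654) = 0.75269

0.753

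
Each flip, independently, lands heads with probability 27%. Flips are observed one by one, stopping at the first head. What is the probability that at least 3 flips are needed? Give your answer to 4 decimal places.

Y = number of flips to the first success; geometric, p = 0.27.
P(Y > 2) = P(first 2 all fail) = (1−p)^2 = 0.532900

0.5329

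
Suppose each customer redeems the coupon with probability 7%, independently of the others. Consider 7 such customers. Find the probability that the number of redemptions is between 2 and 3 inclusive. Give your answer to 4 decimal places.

X ~ Binomial(7, 0.07); P(2 ≤ X ≤ 3) = Σ C(7,k) p^k (1−p)^(7−k) over k:
  k=2: C(7,2)·0.07^2·0.93^5 = 0.071586
  k=3: C(7,3)·0.07^3·0.93^4 = 0.008980
Total = 0.080567

0.0806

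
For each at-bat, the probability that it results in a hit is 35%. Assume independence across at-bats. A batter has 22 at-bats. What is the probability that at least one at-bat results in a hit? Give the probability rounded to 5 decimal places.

P(at least one) = 1 − P(none) = 1 − (1 − 0.35)^22
= 1 − 0.0000766 = 0.9999234

0.99992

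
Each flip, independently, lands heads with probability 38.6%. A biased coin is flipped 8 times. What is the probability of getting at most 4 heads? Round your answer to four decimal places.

0.8472

X ~ Binomial(8, 0.386); P(X ≤ 4) = Σ C(8,k) p^k (1−p)^(8−k) over k:
  k=0: C(8,0)·0.386^0·0.614^8 = 0.020200
  k=1: C(8,1)·0.386^1·0.614^7 = 0.101591
  k=2: C(8,2)·0.386^2·0.614^6 = 0.223534
  k=3: C(8,3)·0.386^3·0.614^5 = 0.281055
  k=4: C(8,4)·0.386^4·0.614^4 = 0.220862
Total = 0.847242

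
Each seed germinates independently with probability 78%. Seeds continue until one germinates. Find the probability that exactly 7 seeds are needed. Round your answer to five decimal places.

0.00009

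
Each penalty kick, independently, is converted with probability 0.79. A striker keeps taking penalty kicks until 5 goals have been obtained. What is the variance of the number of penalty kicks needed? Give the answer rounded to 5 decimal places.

1.68242

Y = total penalty kicks until the fifth success; negative binomial with r=5, p=0.79.
Var(Y) = r(1−p)/p² = 5·0.21 / 0.79² = 1.6824227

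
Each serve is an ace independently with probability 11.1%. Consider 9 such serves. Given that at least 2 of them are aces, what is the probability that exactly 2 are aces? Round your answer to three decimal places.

X ~ Binomial(9, 0.111). Want P(X=2 | X≥2) = P(X=2) / P(X≥2).
P(X=2) = C(9,2)·0.111^2·0.889^7 = 0.19465
P(X≥2) = 1 − 0.34683 − 0.38974 = 0.26343
Ratio = 0.19465 / 0.26343 = 0.73893

0.739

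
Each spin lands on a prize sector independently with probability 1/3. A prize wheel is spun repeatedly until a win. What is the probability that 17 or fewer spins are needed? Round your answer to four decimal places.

Y = number of spins to the first success; geometric, p = 0.333333.
P(Y ≤ 17) = 1 − (1−p)^17 = 1 − 0.001015 = 0.998985

0.9990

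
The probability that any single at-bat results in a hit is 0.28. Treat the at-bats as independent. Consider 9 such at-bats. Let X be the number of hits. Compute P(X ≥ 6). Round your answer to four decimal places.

X ~ Binomial(9, 0.28); P(X ≥ 6) = Σ C(9,k) p^k (1−p)^(9−k) over k:
  k=6: C(9,6)·0.28^6·0.72^3 = 0.015109
  k=7: C(9,7)·0.28^7·0.72^2 = 0.002518
  k=8: C(9,8)·0.28^8·0.72^1 = 0.000245
  k=9: C(9,9)·0.28^9·0.72^0 = 0.000011
Total = 0.017882

0.0179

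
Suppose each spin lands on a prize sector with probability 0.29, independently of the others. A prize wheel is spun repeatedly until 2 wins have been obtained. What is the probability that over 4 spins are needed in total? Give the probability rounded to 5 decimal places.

0.66929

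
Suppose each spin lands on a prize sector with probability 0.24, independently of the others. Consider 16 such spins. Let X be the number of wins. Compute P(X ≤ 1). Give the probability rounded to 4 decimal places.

X ~ Binomial(16, 0.24); P(X ≤ 1) = Σ C(16,k) p^k (1−p)^(16−k) over k:
  k=0: C(16,0)·0.24^0·0.76^16 = 0.012388
  k=1: C(16,1)·0.24^1·0.76^15 = 0.062594
Total = 0.074983

0.0750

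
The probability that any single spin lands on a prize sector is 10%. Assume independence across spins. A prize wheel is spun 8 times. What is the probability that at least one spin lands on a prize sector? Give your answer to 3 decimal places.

P(at least one) = 1 − P(none) = 1 − (1 − 0.10)^8
= 1 − 0.43047 = 0.56953

0.570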